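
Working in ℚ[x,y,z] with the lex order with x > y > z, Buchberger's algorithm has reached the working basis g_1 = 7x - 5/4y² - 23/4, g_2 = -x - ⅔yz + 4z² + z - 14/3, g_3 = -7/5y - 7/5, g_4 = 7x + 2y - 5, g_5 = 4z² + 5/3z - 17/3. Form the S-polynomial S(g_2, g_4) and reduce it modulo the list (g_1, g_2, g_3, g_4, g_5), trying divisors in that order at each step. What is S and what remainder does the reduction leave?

lcm(LM(g_2), LM(g_4)) = x.
S = (lcm/LT(g_2))·g_2 − (lcm/LT(g_4))·g_4 = ⅔yz - 2/7y - 4z² - z + 113/21.
Reduce S modulo (g_1, g_2, g_3, g_4, g_5) in that order:
  leading term yz: subtract (-10/21z)·g_3 from ⅔yz - 2/7y - 4z² - z + 113/21 → -2/7y - 4z² - 5/3z + 113/21
  leading term y: subtract (10/49)·g_3 from -2/7y - 4z² - 5/3z + 113/21 → -4z² - 5/3z + 17/3
  leading term z²: subtract (-1)·g_5 from -4z² - 5/3z + 17/3 → 0
The remainder is 0, so this S-polynomial contributes no new basis element.

S(g_2, g_4) = ⅔yz - 2/7y - 4z² - z + 113/21; remainder on division = 0.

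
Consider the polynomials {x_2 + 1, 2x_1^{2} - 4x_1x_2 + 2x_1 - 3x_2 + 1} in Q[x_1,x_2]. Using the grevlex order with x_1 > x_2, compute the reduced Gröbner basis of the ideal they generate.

G = {x_1^{2} + 3x_1 + 2, x_2 + 1}

f_1 = x_2 + 1, LT = x_2.
f_2 = 2x_1^{2} - 4x_1x_2 + 2x_1 - 3x_2 + 1, LT = x_1^{2}.

S(f_1,f_2): leading monomials are coprime, so the S-polynomial reduces to 0 (Buchberger's first criterion).
Every S-polynomial of the final basis reduces to 0, so we have a Gröbner basis.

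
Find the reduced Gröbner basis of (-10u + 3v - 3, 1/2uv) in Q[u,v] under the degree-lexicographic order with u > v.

G = {v^2 - v, u - 3/10v + 3/10}

The reduced Gröbner basis is the canonical form of the ideal for this ordering.

f_1 = -10u + 3v - 3, LT = u.
f_2 = 1/2uv, LT = uv.

S(f_1,f_2): lcm = uv. S = -3/10v^2 + 3/10v.
  leading term v^2: no divisor's leading term divides it; move -3/10v^2 to the remainder.
  leading term v: no divisor's leading term divides it; move 3/10v to the remainder.
  remainder -3/10v^2 + 3/10v ≠ 0; add g_3 = -3/10v^2 + 3/10v to the basis.

The other S-polynomials (S(f_1,g_3), S(f_2,g_3)) all reduce to 0 modulo the current basis, so we have a Gröbner basis.
Inter-reduce: drop elements whose leading term is divisible by another's, tail-reduce, and make monic.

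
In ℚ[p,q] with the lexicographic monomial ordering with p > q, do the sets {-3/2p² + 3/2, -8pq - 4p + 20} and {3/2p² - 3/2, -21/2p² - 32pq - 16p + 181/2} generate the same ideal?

For a fixed monomial order, each ideal has a unique reduced Gröbner basis; comparing bases decides equality.
Buchberger on the first generating set:
f_1 = -3/2p² + 3/2, LT = p².
f_2 = -8pq - 4p + 20, LT = pq.

S(f_1,f_2): lcm = p²q. S = -½p² + 5/2p - q.
  leading term p²: subtract (⅓)·f_1 from -½p² + 5/2p - q → 5/2p - q - ½
  leading term p: no divisor's leading term divides it; move 5/2p to the remainder.
  leading term q: no divisor's leading term divides it; move -q to the remainder.
  leading term 1: no divisor's leading term divides it; move -½ to the remainder.
  remainder 5/2p - q - ½ ≠ 0; add g_3 = 5/2p - q - ½ to the basis.

S(f_1,g_3): lcm = p². S = ⅖pq + ⅕p - 1.
  leading term pq: subtract (-1/20)·f_2 from ⅖pq + ⅕p - 1 → 0
  remainder 0.

S(f_2,g_3): lcm = pq. S = ½p + ⅖q² + ⅕q - 5/2.
  leading term p: subtract (⅕)·g_3 from ½p + ⅖q² + ⅕q - 5/2 → ⅖q² + ⅖q - 12/5
  leading term q²: no divisor's leading term divides it; move ⅖q² to the remainder.
  leading term q: no divisor's leading term divides it; move ⅖q to the remainder.
  leading term 1: no divisor's leading term divides it; move -12/5 to the remainder.
  remainder ⅖q² + ⅖q - 12/5 ≠ 0; add g_4 = ⅖q² + ⅖q - 12/5 to the basis.

S(f_1,g_4): leading monomials are coprime, so the S-polynomial reduces to 0 (Buchberger's first criterion).
S(f_2,g_4): lcm = pq². S = -½pq + 6p - 5/2q.
  leading term pq: subtract (1/16)·f_2 from -½pq + 6p - 5/2q → 25/4p - 5/2q - 5/4
  leading term p: subtract (5/2)·g_3 from 25/4p - 5/2q - 5/4 → 0
  remainder 0.

S(g_3,g_4): leading monomials are coprime, so the S-polynomial reduces to 0 (Buchberger's first criterion).
Every S-polynomial of the final basis reduces to 0, so we have a Gröbner basis.
Inter-reduce: drop elements whose leading term is divisible by another's, tail-reduce, and make monic.
Reduced Gröbner basis: {p - ⅖q - ⅕, q² + q - 6}.

Buchberger on the second generating set:
h_1 = 3/2p² - 3/2, LT = p².
h_2 = -21/2p² - 32pq - 16p + 181/2, LT = p².

S(h_1,h_2): lcm = p². S = -64/21pq - 32/21p + 160/21.
  leading term pq: no divisor's leading term divides it; move -64/21pq to the remainder.
  leading term p: no divisor's leading term divides it; move -32/21p to the remainder.
  leading term 1: no divisor's leading term divides it; move 160/21 to the remainder.
  remainder -64/21pq - 32/21p + 160/21 ≠ 0; add k_3 = -64/21pq - 32/21p + 160/21 to the basis.

S(h_1,k_3): lcm = p²q. S = -½p² + 5/2p - q.
  leading term p²: subtract (-⅓)·h_1 from -½p² + 5/2p - q → 5/2p - q - ½
  leading term p: no divisor's leading term divides it; move 5/2p to the remainder.
  leading term q: no divisor's leading term divides it; move -q to the remainder.
  leading term 1: no divisor's leading term divides it; move -½ to the remainder.
  remainder 5/2p - q - ½ ≠ 0; add k_4 = 5/2p - q - ½ to the basis.

S(h_2,k_3): lcm = p²q. S = -½p² + 64/21pq² + 32/21pq + 5/2p - 181/21q.
  leading term p²: subtract (-⅓)·h_1 from -½p² + 64/21pq² + 32/21pq + 5/2p - 181/21q → 64/21pq² + 32/21pq + 5/2p - 181/21q - ½
  leading term pq²: subtract (-q)·k_3 from 64/21pq² + 32/21pq + 5/2p - 181/21q - ½ → 5/2p - q - ½
  leading term p: subtract (1)·k_4 from 5/2p - q - ½ → 0
  remainder 0.

S(h_1,k_4): lcm = p². S = ⅖pq + ⅕p - 1.
  leading term pq: subtract (-21/160)·k_3 from ⅖pq + ⅕p - 1 → 0
  remainder 0.

S(h_2,k_4): lcm = p². S = 362/105pq + 181/105p - 181/21.
  leading term pq: subtract (-181/160)·k_3 from 362/105pq + 181/105p - 181/21 → 0
  remainder 0.

S(k_3,k_4): lcm = pq. S = ½p + ⅖q² + ⅕q - 5/2.
  leading term p: subtract (⅕)·k_4 from ½p + ⅖q² + ⅕q - 5/2 → ⅖q² + ⅖q - 12/5
  leading term q²: no divisor's leading term divides it; move ⅖q² to the remainder.
  leading term q: no divisor's leading term divides it; move ⅖q to the remainder.
  leading term 1: no divisor's leading term divides it; move -12/5 to the remainder.
  remainder ⅖q² + ⅖q - 12/5 ≠ 0; add k_5 = ⅖q² + ⅖q - 12/5 to the basis.

S(h_1,k_5): leading monomials are coprime, so the S-polynomial reduces to 0 (Buchberger's first criterion).
S(h_2,k_5): leading monomials are coprime, so the S-polynomial reduces to 0 (Buchberger's first criterion).
S(k_3,k_5): lcm = pq². S = -½pq + 6p - 5/2q.
  leading term pq: subtract (21/128)·k_3 from -½pq + 6p - 5/2q → 25/4p - 5/2q - 5/4
  leading term p: subtract (5/2)·k_4 from 25/4p - 5/2q - 5/4 → 0
  remainder 0.

S(k_4,k_5): leading monomials are coprime, so the S-polynomial reduces to 0 (Buchberger's first criterion).
Every S-polynomial of the final basis reduces to 0, so we have a Gröbner basis.
Inter-reduce: drop elements whose leading term is divisible by another's, tail-reduce, and make monic.
Reduced Gröbner basis: {p - ⅖q - ⅕, q² + q - 6}.

These coincide, so the ideals are equal.

Yes, the ideals are equal.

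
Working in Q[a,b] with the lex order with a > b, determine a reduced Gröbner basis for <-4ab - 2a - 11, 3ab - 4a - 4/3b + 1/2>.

G = {a + 8/33b + 31/22, b^2 + 101/16b - 135/16}

f_1 = -4ab - 2a - 11, LT = ab.
f_2 = 3ab - 4a - 4/3b + 1/2, LT = ab.

S(f_1,f_2): lcm = ab. S = 11/6a + 4/9b + 31/12.
  leading term a: no divisor's leading term divides it; move 11/6a to the remainder.
  leading term b: no divisor's leading term divides it; move 4/9b to the remainder.
  leading term 1: no divisor's leading term divides it; move 31/12 to the remainder.
  remainder 11/6a + 4/9b + 31/12 ≠ 0; add g_3 = 11/6a + 4/9b + 31/12 to the basis.

S(f_1,g_3): lcm = ab. S = 1/2a - 8/33b^2 - 31/22b + 11/4.
  leading term a: subtract (3/11)·g_3 from 1/2a - 8/33b^2 - 31/22b + 11/4 → -8/33b^2 - 101/66b + 45/22
  leading term b^2: no divisor's leading term divides it; move -8/33b^2 to the remainder.
  leading term b: no divisor's leading term divides it; move -101/66b to the remainder.
  leading term 1: no divisor's leading term divides it; move 45/22 to the remainder.
  remainder -8/33b^2 - 101/66b + 45/22 ≠ 0; add g_4 = -8/33b^2 - 101/66b + 45/22 to the basis.

The other S-polynomials (S(f_2,g_3), S(f_1,g_4), S(f_2,g_4), S(g_3,g_4)) all reduce to 0 modulo the current basis, so we have a Gröbner basis.
Inter-reduce: drop elements whose leading term is divisible by another's, tail-reduce, and make monic.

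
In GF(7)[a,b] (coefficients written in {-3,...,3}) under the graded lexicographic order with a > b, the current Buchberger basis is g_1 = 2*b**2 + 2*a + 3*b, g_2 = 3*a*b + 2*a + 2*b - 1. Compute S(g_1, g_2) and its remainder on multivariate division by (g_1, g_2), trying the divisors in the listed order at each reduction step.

S(g_1, g_2) = a**2 + 2*a*b - 3*b**2 - 2*b; remainder on division = a**2 - 3*a + 3.

lcm(LM(g_1), LM(g_2)) = a*b**2.
S = (lcm/LT(g_1))·g_1 − (lcm/LT(g_2))·g_2 = a**2 + 2*a*b - 3*b**2 - 2*b.
Reduce S modulo (g_1, g_2) in that order:
  leading term a**2: no divisor's leading term divides it; move a**2 to the remainder.
  leading term a*b: subtract (3)·g_2 from 2*a*b - 3*b**2 - 2*b → -3*b**2 + a - b + 3
  leading term b**2: subtract (2)·g_1 from -3*b**2 + a - b + 3 → -3*a + 3
  leading term a: no divisor's leading term divides it; move -3*a to the remainder.
  leading term 1: no divisor's leading term divides it; move 3 to the remainder.
The remainder a**2 - 3*a + 3 is nonzero, so it would be added as the next basis element.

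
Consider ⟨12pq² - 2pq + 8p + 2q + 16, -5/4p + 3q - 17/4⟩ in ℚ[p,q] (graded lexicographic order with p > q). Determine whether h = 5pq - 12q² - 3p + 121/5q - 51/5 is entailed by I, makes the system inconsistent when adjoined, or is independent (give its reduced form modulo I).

5pq - 12q² - 3p + 121/5q - 51/5 lies in I (it reduces to 0).

First compute the reduced Gröbner basis of I by Buchberger's algorithm.
f_1 = 12pq² - 2pq + 8p + 2q + 16, LT = pq².
f_2 = -5/4p + 3q - 17/4, LT = p.

S(f_1,f_2): lcm = pq². S = 12/5q³ - ⅙pq - 17/5q² + ⅔p + ⅙q + 4/3.
  leading term q³: no divisor's leading term divides it; move 12/5q³ to the remainder.
  leading term pq: subtract (2/15q)·f_2 from -⅙pq - 17/5q² + ⅔p + ⅙q + 4/3 → -19/5q² + ⅔p + 11/15q + 4/3
  leading term q²: no divisor's leading term divides it; move -19/5q² to the remainder.
  leading term p: subtract (-8/15)·f_2 from ⅔p + 11/15q + 4/3 → 7/3q - 14/15
  leading term q: no divisor's leading term divides it; move 7/3q to the remainder.
  leading term 1: no divisor's leading term divides it; move -14/15 to the remainder.
  remainder 12/5q³ - 19/5q² + 7/3q - 14/15 ≠ 0; add k_3 = 12/5q³ - 19/5q² + 7/3q - 14/15 to the basis.

The other S-polynomials (S(f_1,k_3), S(f_2,k_3)) all reduce to 0 modulo the current basis, so we have a Gröbner basis.
Inter-reduce: drop elements whose leading term is divisible by another's, tail-reduce, and make monic.
Reduced Gröbner basis: {q³ - 19/12q² + 35/36q - 7/18, p - 12/5q + 17/5}.
Label its elements g_1 = q³ - 19/12q² + 35/36q - 7/18, g_2 = p - 12/5q + 17/5.

Reduce h = 5pq - 12q² - 3p + 121/5q - 51/5 modulo G:
  leading term pq: subtract (5q)·g_2 from 5pq - 12q² - 3p + 121/5q - 51/5 → -3p + 36/5q - 51/5
  leading term p: subtract (-3)·g_2 from -3p + 36/5q - 51/5 → 0
  normal form = 0.
Since the normal form is 0, h ∈ I.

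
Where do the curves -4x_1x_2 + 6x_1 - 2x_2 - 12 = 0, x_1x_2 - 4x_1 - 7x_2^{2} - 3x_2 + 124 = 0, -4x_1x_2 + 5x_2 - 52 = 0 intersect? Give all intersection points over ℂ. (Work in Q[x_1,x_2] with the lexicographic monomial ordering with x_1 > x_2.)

{(-2, 4)}

Compute a lex Gröbner basis by Buchberger's algorithm.
f_1 = -4x_1x_2 + 6x_1 - 2x_2 - 12, LT = x_1x_2.
f_2 = x_1x_2 - 4x_1 - 7x_2^{2} - 3x_2 + 124, LT = x_1x_2.
f_3 = -4x_1x_2 + 5x_2 - 52, LT = x_1x_2.

S(f_1,f_2): lcm = x_1x_2. S = \tfrac{5}{2}x_1 + 7x_2^{2} + \tfrac{7}{2}x_2 - 121.
  leading term x_1: no divisor's leading term divides it; move \tfrac{5}{2}x_1 to the remainder.
  leading term x_2^{2}: no divisor's leading term divides it; move 7x_2^{2} to the remainder.
  leading term x_2: no divisor's leading term divides it; move \tfrac{7}{2}x_2 to the remainder.
  leading term 1: no divisor's leading term divides it; move -121 to the remainder.
  remainder \tfrac{5}{2}x_1 + 7x_2^{2} + \tfrac{7}{2}x_2 - 121 ≠ 0; add h_4 = \tfrac{5}{2}x_1 + 7x_2^{2} + \tfrac{7}{2}x_2 - 121 to the basis.

S(f_1,f_3): lcm = x_1x_2. S = -\tfrac{3}{2}x_1 + \tfrac{7}{4}x_2 - 10.
  leading term x_1: subtract (-\tfrac{3}{5})·h_4 from -\tfrac{3}{2}x_1 + \tfrac{7}{4}x_2 - 10 → \tfrac{21}{5}x_2^{2} + \tfrac{77}{20}x_2 - \tfrac{413}{5}
  leading term x_2^{2}: no divisor's leading term divides it; move \tfrac{21}{5}x_2^{2} to the remainder.
  leading term x_2: no divisor's leading term divides it; move \tfrac{77}{20}x_2 to the remainder.
  leading term 1: no divisor's leading term divides it; move -\tfrac{413}{5} to the remainder.
  remainder \tfrac{21}{5}x_2^{2} + \tfrac{77}{20}x_2 - \tfrac{413}{5} ≠ 0; add h_5 = \tfrac{21}{5}x_2^{2} + \tfrac{77}{20}x_2 - \tfrac{413}{5} to the basis.

S(f_1,h_4): lcm = x_1x_2. S = -\tfrac{3}{2}x_1 - \tfrac{14}{5}x_2^{3} - \tfrac{7}{5}x_2^{2} + \tfrac{489}{10}x_2 + 3.
  leading term x_1: subtract (-\tfrac{3}{5})·h_4 from -\tfrac{3}{2}x_1 - \tfrac{14}{5}x_2^{3} - \tfrac{7}{5}x_2^{2} + \tfrac{489}{10}x_2 + 3 → -\tfrac{14}{5}x_2^{3} + \tfrac{14}{5}x_2^{2} + 51x_2 - \tfrac{348}{5}
  leading term x_2^{3}: subtract (-\tfrac{2}{3}x_2)·h_5 from -\tfrac{14}{5}x_2^{3} + \tfrac{14}{5}x_2^{2} + 51x_2 - \tfrac{348}{5} → \tfrac{161}{30}x_2^{2} - \tfrac{61}{15}x_2 - \tfrac{348}{5}
  leading term x_2^{2}: subtract (\tfrac{23}{18})·h_5 from \tfrac{161}{30}x_2^{2} - \tfrac{61}{15}x_2 - \tfrac{348}{5} → -\tfrac{647}{72}x_2 + \tfrac{647}{18}
  leading term x_2: no divisor's leading term divides it; move -\tfrac{647}{72}x_2 to the remainder.
  leading term 1: no divisor's leading term divides it; move \tfrac{647}{18} to the remainder.
  remainder -\tfrac{647}{72}x_2 + \tfrac{647}{18} ≠ 0; add h_6 = -\tfrac{647}{72}x_2 + \tfrac{647}{18} to the basis.

The other S-polynomials (S(f_2,f_3), S(f_2,h_4), S(f_3,h_4), S(f_1,h_5), S(f_2,h_5), S(f_3,h_5), S(h_4,h_5), S(f_1,h_6), S(f_2,h_6), S(f_3,h_6), S(h_4,h_6), S(h_5,h_6)) all reduce to 0 modulo the current basis, so we have a Gröbner basis.
Inter-reduce: drop elements whose leading term is divisible by another's, tail-reduce, and make monic.
Reduced Gröbner basis: {x_1 + 2, x_2 - 4}.

Elimination: the polynomial x_2 - 4 lies in the elimination ideal for x_2, so x_2 ∈ {4}. For each such x_2, the remaining basis elements (now univariate) give the rest of the solution.
  x_2 = 4: the earlier basis element becomes x_1 + 2 = 0, giving x_1 = -2 — point (-2, 4).
Substituting each solution back into the original system confirms all equations vanish.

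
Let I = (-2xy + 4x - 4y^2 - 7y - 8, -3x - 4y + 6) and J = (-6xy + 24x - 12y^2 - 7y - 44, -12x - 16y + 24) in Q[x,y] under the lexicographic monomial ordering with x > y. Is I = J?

No, the ideals differ.

Two ideals are equal iff their reduced Gröbner bases coincide (the reduced basis is unique for a fixed ordering).
Buchberger on the first generating set:
f_1 = -2xy + 4x - 4y^2 - 7y - 8, LT = xy.
f_2 = -3x - 4y + 6, LT = x.

S(f_1,f_2): lcm = xy. S = -2x + 2/3y^2 + 11/2y + 4.
  reduce S modulo (f_1, f_2):
  remainder 2/3y^2 + 49/6y ≠ 0; add g_3 = 2/3y^2 + 49/6y to the basis.

The other S-polynomials (S(f_1,g_3), S(f_2,g_3)) all reduce to 0 modulo the current basis, so we have a Gröbner basis.
Inter-reduce: drop elements whose leading term is divisible by another's, tail-reduce, and make monic.
Reduced Gröbner basis: {x + 4/3y - 2, y^2 + 49/4y}.

Buchberger on the second generating set:
h_1 = -6xy + 24x - 12y^2 - 7y - 44, LT = xy.
h_2 = -12x - 16y + 24, LT = x.

S(h_1,h_2): lcm = xy. S = -4x + 2/3y^2 + 19/6y + 22/3.
  reduce S modulo (h_1, h_2):
  remainder 2/3y^2 + 17/2y - 2/3 ≠ 0; add k_3 = 2/3y^2 + 17/2y - 2/3 to the basis.

The other S-polynomials (S(h_1,k_3), S(h_2,k_3)) all reduce to 0 modulo the current basis, so we have a Gröbner basis.
Inter-reduce: drop elements whose leading term is divisible by another's, tail-reduce, and make monic.
Reduced Gröbner basis: {x + 4/3y - 2, y^2 + 51/4y - 1}.

The bases are distinct; the ideals are different.
The choice of monomial ordering does not affect the verdict — as long as both bases are computed under the same ordering, their equality decides ideal equality.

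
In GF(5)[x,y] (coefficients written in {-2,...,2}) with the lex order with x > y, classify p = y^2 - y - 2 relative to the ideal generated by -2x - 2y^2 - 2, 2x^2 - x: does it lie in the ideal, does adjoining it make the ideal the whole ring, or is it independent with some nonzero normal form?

First compute the reduced Gröbner basis of I by Buchberger's algorithm.
f_1 = -2x - 2y^2 - 2, LT = x.
f_2 = 2x^2 - x, LT = x^2.

S(f_1,f_2): lcm = x^2. S = xy^2 - x.
  leading term xy^2: subtract (2y^2)·f_1 from xy^2 - x → -x - y^4 - y^2
  leading term x: subtract (-2)·f_1 from -x - y^4 - y^2 → -y^4 + 1
  leading term y^4: no divisor's leading term divides it; move -y^4 to the remainder.
  leading term 1: no divisor's leading term divides it; move 1 to the remainder.
  remainder -y^4 + 1 ≠ 0; add h_3 = -y^4 + 1 to the basis.

The other S-polynomials (S(f_1,h_3), S(f_2,h_3)) all reduce to 0 modulo the current basis, so we have a Gröbner basis.
Inter-reduce: drop elements whose leading term is divisible by another's, tail-reduce, and make monic.
Reduced Gröbner basis: {x + y^2 + 1, y^4 - 1}.
Label its elements g_1 = x + y^2 + 1, g_2 = y^4 - 1.

Reduce p = y^2 - y - 2 modulo G:
  leading term y^2: no divisor's leading term divides it; move y^2 to the remainder.
  leading term y: no divisor's leading term divides it; move -y to the remainder.
  leading term 1: no divisor's leading term divides it; move -2 to the remainder.
  normal form = y^2 - y - 2.
The normal form is nonzero, so p ∉ I. Since p minus its normal form lies in I, I + (p) = I + (r) where r = y^2 - y - 2; decide whether this ideal is the whole ring.
Run Buchberger on G together with r (pairs among the g_i already reduce to 0 since G is a Gröbner basis):
g_1 = x + y^2 + 1, LT = x.
g_2 = y^4 - 1, LT = y^4.
r = y^2 - y - 2, LT = y^2.

The S-polynomials (S(g_1,g_2), S(g_1,r), S(g_2,r)) all reduce to 0 modulo the current basis, so we have a Gröbner basis.
Inter-reduce: drop elements whose leading term is divisible by another's, tail-reduce, and make monic.
Reduced Gröbner basis: {x + y - 2, y^2 - y - 2}.
The reduced Gröbner basis of I + (p) is {x + y - 2, y^2 - y - 2} ≠ {1}, a proper ideal, so the enlarged system stays consistent: p is independent of I, with normal form y^2 - y - 2.

y^2 - y - 2 is independent of I; its normal form modulo I is y^2 - y - 2.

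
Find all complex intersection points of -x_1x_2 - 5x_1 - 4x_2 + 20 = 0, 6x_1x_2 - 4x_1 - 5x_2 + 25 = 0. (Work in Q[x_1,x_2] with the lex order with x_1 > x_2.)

{(77/17, -9/29), (0, 5)}

Compute a lex Gröbner basis by Buchberger's algorithm.
f_1 = -x_1x_2 - 5x_1 - 4x_2 + 20, LT = x_1x_2.
f_2 = 6x_1x_2 - 4x_1 - 5x_2 + 25, LT = x_1x_2.

S(f_1,f_2): lcm = x_1x_2. S = 17/3x_1 + 29/6x_2 - 145/6.
  leading term x_1: no divisor's leading term divides it; move 17/3x_1 to the remainder.
  leading term x_2: no divisor's leading term divides it; move 29/6x_2 to the remainder.
  leading term 1: no divisor's leading term divides it; move -145/6 to the remainder.
  remainder 17/3x_1 + 29/6x_2 - 145/6 ≠ 0; add h_3 = 17/3x_1 + 29/6x_2 - 145/6 to the basis.

S(f_1,h_3): lcm = x_1x_2. S = 5x_1 - 29/34x_2^2 + 281/34x_2 - 20.
  leading term x_1: subtract (15/17)·h_3 from 5x_1 - 29/34x_2^2 + 281/34x_2 - 20 → -29/34x_2^2 + 4x_2 + 45/34
  leading term x_2^2: no divisor's leading term divides it; move -29/34x_2^2 to the remainder.
  leading term x_2: no divisor's leading term divides it; move 4x_2 to the remainder.
  leading term 1: no divisor's leading term divides it; move 45/34 to the remainder.
  remainder -29/34x_2^2 + 4x_2 + 45/34 ≠ 0; add h_4 = -29/34x_2^2 + 4x_2 + 45/34 to the basis.

S(f_2,h_3): lcm = x_1x_2. S = -2/3x_1 - 29/34x_2^2 + 175/51x_2 + 25/6.
  leading term x_1: subtract (-2/17)·h_3 from -2/3x_1 - 29/34x_2^2 + 175/51x_2 + 25/6 → -29/34x_2^2 + 4x_2 + 45/34
  leading term x_2^2: subtract (1)·h_4 from -29/34x_2^2 + 4x_2 + 45/34 → 0
  remainder 0.

S(f_1,h_4): lcm = x_1x_2^2. S = 281/29x_1x_2 + 45/29x_1 + 4x_2^2 - 20x_2.
  leading term x_1x_2: subtract (-281/29)·f_1 from 281/29x_1x_2 + 45/29x_1 + 4x_2^2 - 20x_2 → -1360/29x_1 + 4x_2^2 - 1704/29x_2 + 5620/29
  leading term x_1: subtract (-240/29)·h_3 from -1360/29x_1 + 4x_2^2 - 1704/29x_2 + 5620/29 → 4x_2^2 - 544/29x_2 - 180/29
  leading term x_2^2: subtract (-136/29)·h_4 from 4x_2^2 - 544/29x_2 - 180/29 → 0
  remainder 0.

S(f_2,h_4): lcm = x_1x_2^2. S = 350/87x_1x_2 + 45/29x_1 - 5/6x_2^2 + 25/6x_2.
  leading term x_1x_2: subtract (-350/87)·f_1 from 350/87x_1x_2 + 45/29x_1 - 5/6x_2^2 + 25/6x_2 → -1615/87x_1 - 5/6x_2^2 - 2075/174x_2 + 7000/87
  leading term x_1: subtract (-95/29)·h_3 from -1615/87x_1 - 5/6x_2^2 - 2075/174x_2 + 7000/87 → -5/6x_2^2 + 340/87x_2 + 75/58
  leading term x_2^2: subtract (85/87)·h_4 from -5/6x_2^2 + 340/87x_2 + 75/58 → 0
  remainder 0.

S(h_3,h_4): leading monomials are coprime, so the S-polynomial reduces to 0 (Buchberger's first criterion).
Every S-polynomial of the final basis reduces to 0, so we have a Gröbner basis.
Inter-reduce: drop elements whose leading term is divisible by another's, tail-reduce, and make monic.
Reduced Gröbner basis: {x_1 + 29/34x_2 - 145/34, x_2^2 - 136/29x_2 - 45/29}.

From the last basis element, x_2^2 - 136/29x_2 - 45/29 = 0, so x_2 takes values in {-9/29, 5}. Each choice, substituted upward through the basis, yields the corresponding point(s) of the solution set.
  x_2 = -9/29: the earlier basis element becomes x_1 - 77/17 = 0, giving x_1 = 77/17 — point (77/17, -9/29).
  x_2 = 5: the earlier basis element becomes x_1 = 0, giving x_1 = 0 — point (0, 5).
Each listed point satisfies every original equation (direct substitution).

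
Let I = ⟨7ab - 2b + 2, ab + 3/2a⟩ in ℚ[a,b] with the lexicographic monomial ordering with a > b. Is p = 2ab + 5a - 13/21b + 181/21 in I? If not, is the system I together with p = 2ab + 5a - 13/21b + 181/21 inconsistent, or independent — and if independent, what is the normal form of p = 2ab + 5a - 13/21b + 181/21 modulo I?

Adjoining 2ab + 5a - 13/21b + 181/21 makes the ideal the whole ring: the system is inconsistent.

First compute the reduced Gröbner basis of I by Buchberger's algorithm.
f_1 = 7ab - 2b + 2, LT = ab.
f_2 = ab + 3/2a, LT = ab.

S(f_1,f_2): lcm = ab. S = -3/2a - 2/7b + 2/7.
  reduce S modulo (f_1, f_2):
  remainder -3/2a - 2/7b + 2/7 ≠ 0; add h_3 = -3/2a - 2/7b + 2/7 to the basis.

S(f_1,h_3): lcm = ab. S = -4/21b² - 2/21b + 2/7.
  reduce S modulo (f_1, f_2, h_3):
  remainder -4/21b² - 2/21b + 2/7 ≠ 0; add h_4 = -4/21b² - 2/21b + 2/7 to the basis.

The other S-polynomials (S(f_2,h_3), S(f_1,h_4), S(f_2,h_4), S(h_3,h_4)) all reduce to 0 modulo the current basis, so we have a Gröbner basis.
Inter-reduce: drop elements whose leading term is divisible by another's, tail-reduce, and make monic.
Reduced Gröbner basis: {a + 4/21b - 4/21, b² + ½b - 3/2}.
Label its elements g_1 = a + 4/21b - 4/21, g_2 = b² + ½b - 3/2.

Reduce p = 2ab + 5a - 13/21b + 181/21 modulo G:
  leading term ab: subtract (2b)·g_1 from 2ab + 5a - 13/21b + 181/21 → 5a - 8/21b² - 5/21b + 181/21
  leading term a: subtract (5)·g_1 from 5a - 8/21b² - 5/21b + 181/21 → -8/21b² - 25/21b + 67/7
  leading term b²: subtract (-8/21)·g_2 from -8/21b² - 25/21b + 67/7 → -b + 9
  leading term b: no divisor's leading term divides it; move -b to the remainder.
  leading term 1: no divisor's leading term divides it; move 9 to the remainder.
  normal form = -b + 9.
The normal form is nonzero, so p ∉ I. Since p minus its normal form lies in I, I + (p) = I + (r) where r = -b + 9; decide whether this ideal is the whole ring.
Run Buchberger on G together with r (pairs among the g_i already reduce to 0 since G is a Gröbner basis):
g_1 = a + 4/21b - 4/21, LT = a.
g_2 = b² + ½b - 3/2, LT = b².
r = -b + 9, LT = b.

S(g_2,r): lcm = b². S = 19/2b - 3/2.
  reduce S modulo (g_1, g_2, r):
  remainder 84 ≠ 0; add m_4 = 84 to the basis.

The other S-polynomials (S(g_1,g_2), S(g_1,r), S(g_1,m_4), S(g_2,m_4), S(r,m_4)) all reduce to 0 modulo the current basis, so we have a Gröbner basis.
Inter-reduce: drop elements whose leading term is divisible by another's, tail-reduce, and make monic.
Reduced Gröbner basis: {1}.
The reduced Gröbner basis of I + (p) is {1}: the ideal is the whole ring, so the enlarged system has no common solution — adjoining p is inconsistent.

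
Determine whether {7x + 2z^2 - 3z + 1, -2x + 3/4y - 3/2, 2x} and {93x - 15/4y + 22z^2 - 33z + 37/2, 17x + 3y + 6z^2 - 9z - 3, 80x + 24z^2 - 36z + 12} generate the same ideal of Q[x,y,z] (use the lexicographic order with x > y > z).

Equality of ideals is decidable: compute both reduced Gröbner bases (unique for the ordering) and check whether they agree.
Buchberger on the first generating set:
f_1 = 7x + 2z^2 - 3z + 1, LT = x.
f_2 = -2x + 3/4y - 3/2, LT = x.
f_3 = 2x, LT = x.

S(f_1,f_2): lcm = x. S = 3/8y + 2/7z^2 - 3/7z - 17/28.
  leading term y: no divisor's leading term divides it; move 3/8y to the remainder.
  leading term z^2: no divisor's leading term divides it; move 2/7z^2 to the remainder.
  leading term z: no divisor's leading term divides it; move -3/7z to the remainder.
  leading term 1: no divisor's leading term divides it; move -17/28 to the remainder.
  remainder 3/8y + 2/7z^2 - 3/7z - 17/28 ≠ 0; add g_4 = 3/8y + 2/7z^2 - 3/7z - 17/28 to the basis.

S(f_1,f_3): lcm = x. S = 2/7z^2 - 3/7z + 1/7.
  leading term z^2: no divisor's leading term divides it; move 2/7z^2 to the remainder.
  leading term z: no divisor's leading term divides it; move -3/7z to the remainder.
  leading term 1: no divisor's leading term divides it; move 1/7 to the remainder.
  remainder 2/7z^2 - 3/7z + 1/7 ≠ 0; add g_5 = 2/7z^2 - 3/7z + 1/7 to the basis.

S(f_2,f_3): lcm = x. S = -3/8y + 3/4.
  leading term y: subtract (-1)·g_4 from -3/8y + 3/4 → 2/7z^2 - 3/7z + 1/7
  leading term z^2: subtract (1)·g_5 from 2/7z^2 - 3/7z + 1/7 → 0
  remainder 0.

S(f_1,g_4): leading monomials are coprime, so the S-polynomial reduces to 0 (Buchberger's first criterion).
S(f_2,g_4): leading monomials are coprime, so the S-polynomial reduces to 0 (Buchberger's first criterion).
S(f_3,g_4): leading monomials are coprime, so the S-polynomial reduces to 0 (Buchberger's first criterion).
S(f_1,g_5): leading monomials are coprime, so the S-polynomial reduces to 0 (Buchberger's first criterion).
S(f_2,g_5): leading monomials are coprime, so the S-polynomial reduces to 0 (Buchberger's first criterion).
S(f_3,g_5): leading monomials are coprime, so the S-polynomial reduces to 0 (Buchberger's first criterion).
S(g_4,g_5): leading monomials are coprime, so the S-polynomial reduces to 0 (Buchberger's first criterion).
Every S-polynomial of the final basis reduces to 0, so we have a Gröbner basis.
Inter-reduce: drop elements whose leading term is divisible by another's, tail-reduce, and make monic.
Reduced Gröbner basis: {x, y - 2, z^2 - 3/2z + 1/2}.

Buchberger on the second generating set:
h_1 = 93x - 15/4y + 22z^2 - 33z + 37/2, LT = x.
h_2 = 17x + 3y + 6z^2 - 9z - 3, LT = x.
h_3 = 80x + 24z^2 - 36z + 12, LT = x.

S(h_1,h_2): lcm = x. S = -457/2108y - 184/1581z^2 + 92/527z + 1187/3162.
  leading term y: no divisor's leading term divides it; move -457/2108y to the remainder.
  leading term z^2: no divisor's leading term divides it; move -184/1581z^2 to the remainder.
  leading term z: no divisor's leading term divides it; move 92/527z to the remainder.
  leading term 1: no divisor's leading term divides it; move 1187/3162 to the remainder.
  remainder -457/2108y - 184/1581z^2 + 92/527z + 1187/3162 ≠ 0; add k_4 = -457/2108y - 184/1581z^2 + 92/527z + 1187/3162 to the basis.

S(h_1,h_3): lcm = x. S = -5/124y - 59/930z^2 + 59/620z + 91/1860.
  leading term y: subtract (85/457)·k_4 from -5/124y - 59/930z^2 + 59/620z + 91/1860 → -191/4570z^2 + 573/9140z - 191/9140
  leading term z^2: no divisor's leading term divides it; move -191/4570z^2 to the remainder.
  leading term z: no divisor's leading term divides it; move 573/9140z to the remainder.
  leading term 1: no divisor's leading term divides it; move -191/9140 to the remainder.
  remainder -191/4570z^2 + 573/9140z - 191/9140 ≠ 0; add k_5 = -191/4570z^2 + 573/9140z - 191/9140 to the basis.

S(h_2,h_3): lcm = x. S = 3/17y + 9/170z^2 - 27/340z - 111/340.
  leading term y: subtract (-372/457)·k_4 from 3/17y + 9/170z^2 - 27/340z - 111/340 → -191/4570z^2 + 573/9140z - 191/9140
  leading term z^2: subtract (1)·k_5 from -191/4570z^2 + 573/9140z - 191/9140 → 0
  remainder 0.

S(h_1,k_4): leading monomials are coprime, so the S-polynomial reduces to 0 (Buchberger's first criterion).
S(h_2,k_4): leading monomials are coprime, so the S-polynomial reduces to 0 (Buchberger's first criterion).
S(h_3,k_4): leading monomials are coprime, so the S-polynomial reduces to 0 (Buchberger's first criterion).
S(h_1,k_5): leading monomials are coprime, so the S-polynomial reduces to 0 (Buchberger's first criterion).
S(h_2,k_5): leading monomials are coprime, so the S-polynomial reduces to 0 (Buchberger's first criterion).
S(h_3,k_5): leading monomials are coprime, so the S-polynomial reduces to 0 (Buchberger's first criterion).
S(k_4,k_5): leading monomials are coprime, so the S-polynomial reduces to 0 (Buchberger's first criterion).
Every S-polynomial of the final basis reduces to 0, so we have a Gröbner basis.
Inter-reduce: drop elements whose leading term is divisible by another's, tail-reduce, and make monic.
Reduced Gröbner basis: {x, y - 2, z^2 - 3/2z + 1/2}.

These coincide, so the ideals are equal.

Yes, the ideals are equal.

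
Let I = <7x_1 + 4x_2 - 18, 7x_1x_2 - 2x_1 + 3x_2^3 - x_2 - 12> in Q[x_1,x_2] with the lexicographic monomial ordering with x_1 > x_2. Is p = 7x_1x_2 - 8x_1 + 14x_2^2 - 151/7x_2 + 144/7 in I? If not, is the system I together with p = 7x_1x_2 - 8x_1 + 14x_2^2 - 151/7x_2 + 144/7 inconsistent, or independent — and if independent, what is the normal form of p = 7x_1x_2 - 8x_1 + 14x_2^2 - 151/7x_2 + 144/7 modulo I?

Adjoining 7x_1x_2 - 8x_1 + 14x_2^2 - 151/7x_2 + 144/7 makes the ideal the whole ring: the system is inconsistent.

First compute the reduced Gröbner basis of I by Buchberger's algorithm.
f_1 = 7x_1 + 4x_2 - 18, LT = x_1.
f_2 = 7x_1x_2 - 2x_1 + 3x_2^3 - x_2 - 12, LT = x_1x_2.

S(f_1,f_2): lcm = x_1x_2. S = 2/7x_1 - 3/7x_2^3 + 4/7x_2^2 - 17/7x_2 + 12/7.
  leading term x_1: subtract (2/49)·f_1 from 2/7x_1 - 3/7x_2^3 + 4/7x_2^2 - 17/7x_2 + 12/7 → -3/7x_2^3 + 4/7x_2^2 - 127/49x_2 + 120/49
  leading term x_2^3: no divisor's leading term divides it; move -3/7x_2^3 to the remainder.
  leading term x_2^2: no divisor's leading term divides it; move 4/7x_2^2 to the remainder.
  leading term x_2: no divisor's leading term divides it; move -127/49x_2 to the remainder.
  leading term 1: no divisor's leading term divides it; move 120/49 to the remainder.
  remainder -3/7x_2^3 + 4/7x_2^2 - 127/49x_2 + 120/49 ≠ 0; add h_3 = -3/7x_2^3 + 4/7x_2^2 - 127/49x_2 + 120/49 to the basis.

The other S-polynomials (S(f_1,h_3), S(f_2,h_3)) all reduce to 0 modulo the current basis, so we have a Gröbner basis.
Inter-reduce: drop elements whose leading term is divisible by another's, tail-reduce, and make monic.
Reduced Gröbner basis: {x_1 + 4/7x_2 - 18/7, x_2^3 - 4/3x_2^2 + 127/21x_2 - 40/7}.
Label its elements g_1 = x_1 + 4/7x_2 - 18/7, g_2 = x_2^3 - 4/3x_2^2 + 127/21x_2 - 40/7.

Reduce p = 7x_1x_2 - 8x_1 + 14x_2^2 - 151/7x_2 + 144/7 modulo G:
  leading term x_1x_2: subtract (7x_2)·g_1 from 7x_1x_2 - 8x_1 + 14x_2^2 - 151/7x_2 + 144/7 → -8x_1 + 10x_2^2 - 25/7x_2 + 144/7
  leading term x_1: subtract (-8)·g_1 from -8x_1 + 10x_2^2 - 25/7x_2 + 144/7 → 10x_2^2 + x_2
  leading term x_2^2: no divisor's leading term divides it; move 10x_2^2 to the remainder.
  leading term x_2: no divisor's leading term divides it; move x_2 to the remainder.
  normal form = 10x_2^2 + x_2.
The normal form is nonzero, so p ∉ I. Since p minus its normal form lies in I, I + (p) = I + (r) where r = 10x_2^2 + x_2; decide whether this ideal is the whole ring.
Run Buchberger on G together with r (pairs among the g_i already reduce to 0 since G is a Gröbner basis):
g_1 = x_1 + 4/7x_2 - 18/7, LT = x_1.
g_2 = x_2^3 - 4/3x_2^2 + 127/21x_2 - 40/7, LT = x_2^3.
r = 10x_2^2 + x_2, LT = x_2^2.

S(g_2,r): lcm = x_2^3. S = -43/30x_2^2 + 127/21x_2 - 40/7.
  leading term x_2^2: subtract (-43/300)·r from -43/30x_2^2 + 127/21x_2 - 40/7 → 13001/2100x_2 - 40/7
  leading term x_2: no divisor's leading term divides it; move 13001/2100x_2 to the remainder.
  leading term 1: no divisor's leading term divides it; move -40/7 to the remainder.
  remainder 13001/2100x_2 - 40/7 ≠ 0; add m_4 = 13001/2100x_2 - 40/7 to the basis.

S(g_2,m_4): lcm = x_2^3. S = -16004/39003x_2^2 + 127/21x_2 - 40/7.
  leading term x_2^2: subtract (-8002/195015)·r from -16004/39003x_2^2 + 127/21x_2 - 40/7 → 8311649/1365105x_2 - 40/7
  leading term x_2: subtract (166232980/169026001)·m_4 from 8311649/1365105x_2 - 40/7 → -15960120/169026001
  leading term 1: no divisor's leading term divides it; move -15960120/169026001 to the remainder.
  remainder -15960120/169026001 ≠ 0; add m_5 = -15960120/169026001 to the basis.

The other S-polynomials (S(g_1,g_2), S(g_1,r), S(g_1,m_4), S(r,m_4), S(g_1,m_5), S(g_2,m_5), S(r,m_5), S(m_4,m_5)) all reduce to 0 modulo the current basis, so we have a Gröbner basis.
Inter-reduce: drop elements whose leading term is divisible by another's, tail-reduce, and make monic.
Reduced Gröbner basis: {1}.
The reduced Gröbner basis of I + (p) is {1}: the ideal is the whole ring, so the enlarged system has no common solution — adjoining p is inconsistent.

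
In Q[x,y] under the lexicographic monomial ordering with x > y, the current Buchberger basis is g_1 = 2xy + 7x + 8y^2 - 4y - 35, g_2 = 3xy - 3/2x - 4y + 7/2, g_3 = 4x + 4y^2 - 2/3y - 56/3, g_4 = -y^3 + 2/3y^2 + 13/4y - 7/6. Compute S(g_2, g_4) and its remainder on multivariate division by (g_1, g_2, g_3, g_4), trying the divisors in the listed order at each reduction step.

S(g_2, g_4) = 1/6xy^2 + 13/4xy - 7/6x - 4/3y^3 + 7/6y^2; remainder on division = 0.

lcm(LM(g_2), LM(g_4)) = xy^3.
S = (lcm/LT(g_2))·g_2 − (lcm/LT(g_4))·g_4 = 1/6xy^2 + 13/4xy - 7/6x - 4/3y^3 + 7/6y^2.
Reduce S modulo (g_1, g_2, g_3, g_4) in that order:
  leading term xy^2: subtract (1/12y)·g_1 from 1/6xy^2 + 13/4xy - 7/6x - 4/3y^3 + 7/6y^2 → 8/3xy - 7/6x - 2y^3 + 3/2y^2 + 35/12y
  leading term xy: subtract (4/3)·g_1 from 8/3xy - 7/6x - 2y^3 + 3/2y^2 + 35/12y → -21/2x - 2y^3 - 55/6y^2 + 33/4y + 140/3
  leading term x: subtract (-21/8)·g_3 from -21/2x - 2y^3 - 55/6y^2 + 33/4y + 140/3 → -2y^3 + 4/3y^2 + 13/2y - 7/3
  leading term y^3: subtract (2)·g_4 from -2y^3 + 4/3y^2 + 13/2y - 7/3 → 0
The remainder is 0, so this S-polynomial contributes no new basis element.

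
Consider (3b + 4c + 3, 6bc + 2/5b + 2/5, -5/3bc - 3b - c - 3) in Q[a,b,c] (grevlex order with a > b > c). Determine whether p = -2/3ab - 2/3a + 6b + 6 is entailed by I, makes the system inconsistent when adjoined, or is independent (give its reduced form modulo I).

-2/3ab - 2/3a + 6b + 6 lies in I (it reduces to 0).

First compute the reduced Gröbner basis of I by Buchberger's algorithm.
f_1 = 3b + 4c + 3, LT = b.
f_2 = 6bc + 2/5b + 2/5, LT = bc.
f_3 = -5/3bc - 3b - c - 3, LT = bc.

S(f_1,f_2): lcm = bc. S = 4/3c^2 - 1/15b + c - 1/15.
  leading term c^2: no divisor's leading term divides it; move 4/3c^2 to the remainder.
  leading term b: subtract (-1/45)·f_1 from -1/15b + c - 1/15 → 49/45c
  leading term c: no divisor's leading term divides it; move 49/45c to the remainder.
  remainder 4/3c^2 + 49/45c ≠ 0; add h_4 = 4/3c^2 + 49/45c to the basis.

S(f_1,f_3): lcm = bc. S = 4/3c^2 - 9/5b + 2/5c - 9/5.
  leading term c^2: subtract (1)·h_4 from 4/3c^2 - 9/5b + 2/5c - 9/5 → -9/5b - 31/45c - 9/5
  leading term b: subtract (-3/5)·f_1 from -9/5b - 31/45c - 9/5 → 77/45c
  leading term c: no divisor's leading term divides it; move 77/45c to the remainder.
  remainder 77/45c ≠ 0; add h_5 = 77/45c to the basis.

The other S-polynomials (S(f_2,f_3), S(f_1,h_4), S(f_2,h_4), S(f_3,h_4), S(f_1,h_5), S(f_2,h_5), S(f_3,h_5), S(h_4,h_5)) all reduce to 0 modulo the current basis, so we have a Gröbner basis.
Inter-reduce: drop elements whose leading term is divisible by another's, tail-reduce, and make monic.
Reduced Gröbner basis: {b + 1, c}.
Label its elements g_1 = b + 1, g_2 = c.

Reduce p = -2/3ab - 2/3a + 6b + 6 modulo G:
  leading term ab: subtract (-2/3a)·g_1 from -2/3ab - 2/3a + 6b + 6 → 6b + 6
  leading term b: subtract (6)·g_1 from 6b + 6 → 0
  normal form = 0.
Since the normal form is 0, p ∈ I.

Ideal membership is decidable via reduction modulo a Gröbner basis.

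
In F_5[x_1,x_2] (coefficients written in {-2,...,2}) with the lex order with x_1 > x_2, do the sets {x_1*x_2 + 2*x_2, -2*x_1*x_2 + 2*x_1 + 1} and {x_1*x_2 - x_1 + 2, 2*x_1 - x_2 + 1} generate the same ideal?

Yes, the ideals are equal.

Equality of ideals is decidable: compute both reduced Gröbner bases (unique for the ordering) and check whether they agree.
Buchberger on the first generating set:
f_1 = x_1*x_2 + 2*x_2, LT = x_1*x_2.
f_2 = -2*x_1*x_2 + 2*x_1 + 1, LT = x_1*x_2.

S(f_1,f_2): lcm = x_1*x_2. S = x_1 + 2*x_2 - 2.
  leading term x_1: no divisor's leading term divides it; move x_1 to the remainder.
  leading term x_2: no divisor's leading term divides it; move 2*x_2 to the remainder.
  leading term 1: no divisor's leading term divides it; move -2 to the remainder.
  remainder x_1 + 2*x_2 - 2 ≠ 0; add g_3 = x_1 + 2*x_2 - 2 to the basis.

S(f_1,g_3): lcm = x_1*x_2. S = -2*x_2**2 - x_2.
  leading term x_2**2: no divisor's leading term divides it; move -2*x_2**2 to the remainder.
  leading term x_2: no divisor's leading term divides it; move -x_2 to the remainder.
  remainder -2*x_2**2 - x_2 ≠ 0; add g_4 = -2*x_2**2 - x_2 to the basis.

S(f_2,g_3): lcm = x_1*x_2. S = -x_1 - 2*x_2**2 + 2*x_2 + 2.
  leading term x_1: subtract (-1)·g_3 from -x_1 - 2*x_2**2 + 2*x_2 + 2 → -2*x_2**2 - x_2
  leading term x_2**2: subtract (1)·g_4 from -2*x_2**2 - x_2 → 0
  remainder 0.

S(f_1,g_4): lcm = x_1*x_2**2. S = 2*x_1*x_2 + 2*x_2**2.
  leading term x_1*x_2: subtract (2)·f_1 from 2*x_1*x_2 + 2*x_2**2 → 2*x_2**2 + x_2
  leading term x_2**2: subtract (-1)·g_4 from 2*x_2**2 + x_2 → 0
  remainder 0.

S(f_2,g_4): lcm = x_1*x_2**2. S = x_1*x_2 + 2*x_2.
  leading term x_1*x_2: subtract (1)·f_1 from x_1*x_2 + 2*x_2 → 0
  remainder 0.

S(g_3,g_4): leading monomials are coprime, so the S-polynomial reduces to 0 (Buchberger's first criterion).
Every S-polynomial of the final basis reduces to 0, so we have a Gröbner basis.
Inter-reduce: drop elements whose leading term is divisible by another's, tail-reduce, and make monic.
Reduced Gröbner basis: {x_1 + 2*x_2 - 2, x_2**2 - 2*x_2}.

Buchberger on the second generating set:
h_1 = x_1*x_2 - x_1 + 2, LT = x_1*x_2.
h_2 = 2*x_1 - x_2 + 1, LT = x_1.

S(h_1,h_2): lcm = x_1*x_2. S = -x_1 - 2*x_2**2 + 2*x_2 + 2.
  leading term x_1: subtract (2)·h_2 from -x_1 - 2*x_2**2 + 2*x_2 + 2 → -2*x_2**2 - x_2
  leading term x_2**2: no divisor's leading term divides it; move -2*x_2**2 to the remainder.
  leading term x_2: no divisor's leading term divides it; move -x_2 to the remainder.
  remainder -2*x_2**2 - x_2 ≠ 0; add k_3 = -2*x_2**2 - x_2 to the basis.

S(h_1,k_3): lcm = x_1*x_2**2. S = x_1*x_2 + 2*x_2.
  leading term x_1*x_2: subtract (1)·h_1 from x_1*x_2 + 2*x_2 → x_1 + 2*x_2 - 2
  leading term x_1: subtract (-2)·h_2 from x_1 + 2*x_2 - 2 → 0
  remainder 0.

S(h_2,k_3): leading monomials are coprime, so the S-polynomial reduces to 0 (Buchberger's first criterion).
Every S-polynomial of the final basis reduces to 0, so we have a Gröbner basis.
Inter-reduce: drop elements whose leading term is divisible by another's, tail-reduce, and make monic.
Reduced Gröbner basis: {x_1 + 2*x_2 - 2, x_2**2 - 2*x_2}.

The two bases agree; hence the ideals are identical.
The choice of monomial ordering does not affect the verdict — as long as both bases are computed under the same ordering, their equality decides ideal equality.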